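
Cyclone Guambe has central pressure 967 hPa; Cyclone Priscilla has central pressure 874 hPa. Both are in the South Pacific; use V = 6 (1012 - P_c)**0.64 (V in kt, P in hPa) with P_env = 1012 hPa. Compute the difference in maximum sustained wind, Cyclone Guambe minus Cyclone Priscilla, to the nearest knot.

Cyclone Guambe: ΔP = 45; V ≈ 6 × 45^0.64 ≈ 68.58 kt.
Cyclone Priscilla: ΔP = 138; V ≈ 6 × 138^0.64 ≈ 140.50 kt.
Difference ≈ 68.58 − 140.50 = -71.92 → -72 kt.

-72 kt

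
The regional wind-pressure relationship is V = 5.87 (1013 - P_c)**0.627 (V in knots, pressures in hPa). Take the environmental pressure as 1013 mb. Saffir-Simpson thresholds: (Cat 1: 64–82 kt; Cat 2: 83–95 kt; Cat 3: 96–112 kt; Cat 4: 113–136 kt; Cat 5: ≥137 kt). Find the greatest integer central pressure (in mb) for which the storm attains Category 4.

Category 4 begins at V = 113 kt.
Required ΔP = (113/5.87)^(1/0.627) = 19.250^1.595 ≈ 111.83 mb.
P_c ≤ 1013 − 111.83 = 901.17, so the highest integer P_c is 901 mb.

901 mb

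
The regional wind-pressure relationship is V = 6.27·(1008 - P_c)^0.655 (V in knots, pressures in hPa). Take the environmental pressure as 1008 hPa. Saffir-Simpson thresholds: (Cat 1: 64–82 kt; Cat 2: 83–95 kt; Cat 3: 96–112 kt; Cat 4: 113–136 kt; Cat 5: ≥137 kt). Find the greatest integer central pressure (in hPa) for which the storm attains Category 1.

Category 1 begins at V = 64 kt.
Required ΔP = (64/6.27)^(1/0.655) = 10.207^1.527 ≈ 34.70 hPa.
P_c ≤ 1008 − 34.70 = 973.30, so the highest integer P_c is 973 hPa.

973 hPa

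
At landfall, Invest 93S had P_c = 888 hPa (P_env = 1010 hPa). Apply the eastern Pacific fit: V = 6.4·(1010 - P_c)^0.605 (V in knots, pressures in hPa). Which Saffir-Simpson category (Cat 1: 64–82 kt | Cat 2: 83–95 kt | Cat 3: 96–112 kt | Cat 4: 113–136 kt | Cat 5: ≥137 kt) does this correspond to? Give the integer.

4

ΔP = 1010 − 888 = 122 hPa.
V ≈ 6.4 × 122^0.605 = 6.4 × 18.29 ≈ 117 kt.
117 kt falls in the Category 4 band.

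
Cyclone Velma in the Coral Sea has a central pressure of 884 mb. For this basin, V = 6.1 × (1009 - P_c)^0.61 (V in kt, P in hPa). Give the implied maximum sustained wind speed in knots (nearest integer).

ΔP = 1009 − 884 = 125 mb.
125^0.61 ≈ 19.016.
V ≈ 6.1 × 19.016 ≈ 116.0 kt.

116 kt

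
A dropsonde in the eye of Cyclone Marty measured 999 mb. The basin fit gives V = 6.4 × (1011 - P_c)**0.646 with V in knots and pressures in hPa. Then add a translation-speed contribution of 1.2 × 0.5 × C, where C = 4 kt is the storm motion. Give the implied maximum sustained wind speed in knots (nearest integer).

ΔP = 1011 − 999 = 12 mb.
12^0.646 ≈ 4.979.
V ≈ 6.4 × 4.979 ≈ 31.9 kt.
Translation term: 1.2 × 0.5 × 4 = 2.4 kt.
Corrected V ≈ 34.3 kt → 34 kt.

34 kt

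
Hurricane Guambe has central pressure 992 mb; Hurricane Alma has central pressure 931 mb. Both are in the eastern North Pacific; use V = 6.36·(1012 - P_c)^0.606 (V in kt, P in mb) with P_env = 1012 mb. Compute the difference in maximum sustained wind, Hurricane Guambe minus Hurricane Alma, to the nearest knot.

-52 kt

Hurricane Guambe: ΔP = 20; V ≈ 6.36 × 20^0.606 ≈ 39.07 kt.
Hurricane Alma: ΔP = 81; V ≈ 6.36 × 81^0.606 ≈ 91.20 kt.
Difference ≈ 39.07 − 91.20 = -52.13 → -52 kt.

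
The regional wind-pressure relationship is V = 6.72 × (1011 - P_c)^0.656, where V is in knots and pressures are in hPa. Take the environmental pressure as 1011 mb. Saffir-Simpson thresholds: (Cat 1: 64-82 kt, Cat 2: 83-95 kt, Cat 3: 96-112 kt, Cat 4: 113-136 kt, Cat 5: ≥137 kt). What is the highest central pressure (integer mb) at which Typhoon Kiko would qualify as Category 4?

Category 4 begins at V = 113 kt.
Required ΔP = (113/6.72)^(1/0.656) = 16.815^1.524 ≈ 73.87 mb.
P_c ≤ 1011 − 73.87 = 937.13, so the highest integer P_c is 937 mb.

937 mb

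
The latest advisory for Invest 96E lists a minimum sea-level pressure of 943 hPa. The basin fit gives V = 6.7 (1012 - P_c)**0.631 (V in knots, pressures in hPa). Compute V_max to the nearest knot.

97 kt

ΔP = 1012 − 943 = 69 hPa.
69^0.631 ≈ 14.465.
V ≈ 6.7 × 14.465 ≈ 96.9 kt.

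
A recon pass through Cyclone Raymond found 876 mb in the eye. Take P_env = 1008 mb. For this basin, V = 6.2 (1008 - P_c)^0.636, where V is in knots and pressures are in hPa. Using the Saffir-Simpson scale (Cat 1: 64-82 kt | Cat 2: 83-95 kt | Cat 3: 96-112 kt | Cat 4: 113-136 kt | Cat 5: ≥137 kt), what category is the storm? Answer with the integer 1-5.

5

ΔP = 1008 − 876 = 132 mb.
V ≈ 6.2 × 132^0.636 = 6.2 × 22.32 ≈ 138 kt.
138 kt falls in the Category 5 band.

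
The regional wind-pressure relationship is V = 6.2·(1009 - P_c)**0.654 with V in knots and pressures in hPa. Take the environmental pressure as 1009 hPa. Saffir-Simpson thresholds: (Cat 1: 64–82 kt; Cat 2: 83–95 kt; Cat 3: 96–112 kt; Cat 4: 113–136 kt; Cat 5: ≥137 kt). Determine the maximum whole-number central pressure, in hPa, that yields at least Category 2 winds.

Category 2 begins at V = 83 kt.
Required ΔP = (83/6.2)^(1/0.654) = 13.387^1.529 ≈ 52.82 hPa.
P_c ≤ 1009 − 52.82 = 956.18, so the highest integer P_c is 956 hPa.

956 hPa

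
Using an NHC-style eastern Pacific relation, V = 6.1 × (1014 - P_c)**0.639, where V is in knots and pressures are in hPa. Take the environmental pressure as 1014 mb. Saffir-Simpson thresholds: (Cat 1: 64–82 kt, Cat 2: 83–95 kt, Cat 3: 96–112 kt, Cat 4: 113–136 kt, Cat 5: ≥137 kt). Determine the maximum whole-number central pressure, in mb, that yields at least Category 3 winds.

Category 3 begins at V = 96 kt.
Required ΔP = (96/6.1)^(1/0.639) = 15.738^1.565 ≈ 74.67 mb.
P_c ≤ 1014 − 74.67 = 939.33, so the highest integer P_c is 939 mb.

939 mb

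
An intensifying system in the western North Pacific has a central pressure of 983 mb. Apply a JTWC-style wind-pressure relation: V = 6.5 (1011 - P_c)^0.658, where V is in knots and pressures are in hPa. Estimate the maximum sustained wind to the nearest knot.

ΔP = 1011 − 983 = 28 mb.
28^0.658 ≈ 8.958.
V ≈ 6.5 × 8.958 ≈ 58.2 kt.

58 kt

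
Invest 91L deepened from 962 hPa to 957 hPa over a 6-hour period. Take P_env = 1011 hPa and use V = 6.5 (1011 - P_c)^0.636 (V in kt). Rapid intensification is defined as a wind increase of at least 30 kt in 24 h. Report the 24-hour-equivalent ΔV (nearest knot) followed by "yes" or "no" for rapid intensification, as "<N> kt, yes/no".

V₁: ΔP = 49, V ≈ 6.5 × 49^0.636 ≈ 77.25 kt.
V₂: ΔP = 54, V ≈ 6.5 × 54^0.636 ≈ 82.17 kt.
ΔV over 6 h = 4.92 kt → 24 h equivalent = 4.92 × 24/6 ≈ 19.68 kt.
20 kt < 30 kt ⇒ not rapid intensification.

20 kt, no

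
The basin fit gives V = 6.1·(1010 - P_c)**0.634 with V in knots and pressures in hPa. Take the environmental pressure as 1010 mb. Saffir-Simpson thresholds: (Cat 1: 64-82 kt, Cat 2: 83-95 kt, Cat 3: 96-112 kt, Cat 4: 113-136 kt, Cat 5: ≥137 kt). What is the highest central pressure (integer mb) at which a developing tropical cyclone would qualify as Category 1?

Category 1 begins at V = 64 kt.
Required ΔP = (64/6.1)^(1/0.634) = 10.492^1.577 ≈ 40.75 mb.
P_c ≤ 1010 − 40.75 = 969.25, so the highest integer P_c is 969 mb.

969 mb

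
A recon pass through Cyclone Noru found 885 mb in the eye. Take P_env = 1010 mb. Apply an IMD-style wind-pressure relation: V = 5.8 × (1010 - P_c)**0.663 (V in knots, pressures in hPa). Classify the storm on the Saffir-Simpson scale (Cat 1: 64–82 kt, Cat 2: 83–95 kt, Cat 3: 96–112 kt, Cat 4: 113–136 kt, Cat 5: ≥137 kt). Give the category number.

ΔP = 1010 − 885 = 125 mb.
V ≈ 5.8 × 125^0.663 = 5.8 × 24.56 ≈ 142 kt.
142 kt falls in the Category 5 band.

5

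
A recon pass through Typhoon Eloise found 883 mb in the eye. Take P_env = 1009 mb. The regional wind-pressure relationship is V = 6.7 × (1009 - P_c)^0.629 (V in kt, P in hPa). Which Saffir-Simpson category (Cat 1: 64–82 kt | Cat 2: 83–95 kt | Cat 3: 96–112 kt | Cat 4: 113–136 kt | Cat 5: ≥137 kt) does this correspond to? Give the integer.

5

ΔP = 1009 − 883 = 126 mb.
V ≈ 6.7 × 126^0.629 = 6.7 × 20.95 ≈ 140 kt.
140 kt falls in the Category 5 band.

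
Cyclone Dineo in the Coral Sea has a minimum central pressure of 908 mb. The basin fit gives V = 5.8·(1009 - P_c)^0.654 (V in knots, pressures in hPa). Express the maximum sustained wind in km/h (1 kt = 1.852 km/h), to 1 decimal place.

219.7 km/h

ΔP = 1009 − 908 = 101 mb.
V ≈ 5.8 × 101^0.654 = 5.8 × 20.456 ≈ 118.646 kt.
118.646 × 1.852 ≈ 219.73 km/h → 219.7 km/h.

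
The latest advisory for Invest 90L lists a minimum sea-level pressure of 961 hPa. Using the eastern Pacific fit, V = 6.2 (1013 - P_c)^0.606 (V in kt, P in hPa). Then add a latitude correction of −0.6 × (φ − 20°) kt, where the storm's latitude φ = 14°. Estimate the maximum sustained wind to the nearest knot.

ΔP = 1013 − 961 = 52 hPa.
52^0.606 ≈ 10.962.
V ≈ 6.2 × 10.962 ≈ 68.0 kt.
Latitude correction: −0.6 × (14 − 20) = 3.6 kt.
Corrected V ≈ 71.6 kt → 72 kt.

72 kt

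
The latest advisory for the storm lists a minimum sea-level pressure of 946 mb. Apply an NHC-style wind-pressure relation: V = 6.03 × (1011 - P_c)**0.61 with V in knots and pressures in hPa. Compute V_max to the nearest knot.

77 kt

ΔP = 1011 − 946 = 65 mb.
65^0.61 ≈ 12.761.
V ≈ 6.03 × 12.761 ≈ 76.9 kt.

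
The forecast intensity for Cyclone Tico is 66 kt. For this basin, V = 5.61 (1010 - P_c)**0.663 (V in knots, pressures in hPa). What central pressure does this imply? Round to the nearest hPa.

969 hPa

ΔP = (V / 5.61)^(1/0.663) = (66/5.61)^1.508.
66/5.61 = 11.765; 11.765^1.508 ≈ 41.19 hPa.
P_c = 1010 − 41.19 = 968.81 ≈ 969 hPa.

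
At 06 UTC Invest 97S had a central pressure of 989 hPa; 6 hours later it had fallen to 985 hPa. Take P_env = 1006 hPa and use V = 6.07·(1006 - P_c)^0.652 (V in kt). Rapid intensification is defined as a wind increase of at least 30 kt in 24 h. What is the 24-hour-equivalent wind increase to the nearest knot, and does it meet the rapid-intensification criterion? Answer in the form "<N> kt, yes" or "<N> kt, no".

23 kt, no

V₁: ΔP = 17, V ≈ 6.07 × 17^0.652 ≈ 38.50 kt.
V₂: ΔP = 21, V ≈ 6.07 × 21^0.652 ≈ 44.19 kt.
ΔV over 6 h = 5.69 kt → 24 h equivalent = 5.69 × 24/6 ≈ 22.76 kt.
23 kt < 30 kt ⇒ not rapid intensification.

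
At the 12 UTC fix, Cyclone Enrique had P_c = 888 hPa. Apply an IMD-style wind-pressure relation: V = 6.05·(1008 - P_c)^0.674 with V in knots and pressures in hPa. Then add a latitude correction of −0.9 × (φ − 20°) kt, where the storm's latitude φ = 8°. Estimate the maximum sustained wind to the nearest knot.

163 kt

ΔP = 1008 − 888 = 120 hPa.
120^0.674 ≈ 25.198.
V ≈ 6.05 × 25.198 ≈ 152.4 kt.
Latitude correction: −0.9 × (8 − 20) = 10.8 kt.
Corrected V ≈ 163.2 kt → 163 kt.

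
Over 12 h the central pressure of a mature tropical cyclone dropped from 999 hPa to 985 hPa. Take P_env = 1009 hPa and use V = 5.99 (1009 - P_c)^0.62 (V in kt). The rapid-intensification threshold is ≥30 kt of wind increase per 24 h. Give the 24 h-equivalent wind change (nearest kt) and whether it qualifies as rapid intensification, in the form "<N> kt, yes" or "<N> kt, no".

V₁: ΔP = 10, V ≈ 5.99 × 10^0.62 ≈ 24.97 kt.
V₂: ΔP = 24, V ≈ 5.99 × 24^0.62 ≈ 42.97 kt.
ΔV over 12 h = 18.00 kt → 24 h equivalent = 18.00 × 24/12 ≈ 36.00 kt.
36 kt ≥ 30 kt ⇒ rapid intensification.

36 kt, yes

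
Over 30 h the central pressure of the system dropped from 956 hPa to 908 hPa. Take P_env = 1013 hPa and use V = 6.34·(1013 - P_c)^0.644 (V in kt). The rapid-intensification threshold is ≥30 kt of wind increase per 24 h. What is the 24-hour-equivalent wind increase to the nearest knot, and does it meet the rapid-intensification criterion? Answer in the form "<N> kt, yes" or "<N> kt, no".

33 kt, yes

V₁: ΔP = 57, V ≈ 6.34 × 57^0.644 ≈ 85.68 kt.
V₂: ΔP = 105, V ≈ 6.34 × 105^0.644 ≈ 126.98 kt.
ΔV over 30 h = 41.30 kt → 24 h equivalent = 41.30 × 24/30 ≈ 33.04 kt.
33 kt ≥ 30 kt ⇒ rapid intensification.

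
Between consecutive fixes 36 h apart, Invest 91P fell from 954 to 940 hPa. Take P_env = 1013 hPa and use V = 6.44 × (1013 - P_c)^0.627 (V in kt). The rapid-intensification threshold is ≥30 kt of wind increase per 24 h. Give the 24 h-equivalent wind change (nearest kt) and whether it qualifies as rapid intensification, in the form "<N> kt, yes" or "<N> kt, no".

V₁: ΔP = 59, V ≈ 6.44 × 59^0.627 ≈ 83.03 kt.
V₂: ΔP = 73, V ≈ 6.44 × 73^0.627 ≈ 94.88 kt.
ΔV over 36 h = 11.85 kt → 24 h equivalent = 11.85 × 24/36 ≈ 7.90 kt.
8 kt < 30 kt ⇒ not rapid intensification.

8 kt, no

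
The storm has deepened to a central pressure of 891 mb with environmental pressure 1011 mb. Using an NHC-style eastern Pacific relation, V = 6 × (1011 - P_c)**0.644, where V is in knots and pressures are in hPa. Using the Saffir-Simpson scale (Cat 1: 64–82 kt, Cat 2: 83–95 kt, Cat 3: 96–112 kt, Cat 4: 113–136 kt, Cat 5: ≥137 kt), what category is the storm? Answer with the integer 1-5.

4

ΔP = 1011 − 891 = 120 mb.
V ≈ 6 × 120^0.644 = 6 × 21.83 ≈ 131 kt.
131 kt falls in the Category 4 band.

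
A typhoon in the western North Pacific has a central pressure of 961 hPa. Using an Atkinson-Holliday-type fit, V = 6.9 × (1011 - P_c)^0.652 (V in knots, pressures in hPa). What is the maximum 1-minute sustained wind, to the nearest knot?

ΔP = 1011 − 961 = 50 hPa.
50^0.652 ≈ 12.815.
V ≈ 6.9 × 12.815 ≈ 88.4 kt.

88 kt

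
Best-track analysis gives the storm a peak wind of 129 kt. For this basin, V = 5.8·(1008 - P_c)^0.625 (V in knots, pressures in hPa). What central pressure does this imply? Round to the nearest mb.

ΔP = (V / 5.8)^(1/0.625) = (129/5.8)^1.600.
129/5.8 = 22.241; 22.241^1.600 ≈ 143.04 mb.
P_c = 1008 − 143.04 = 864.96 ≈ 865 mb.

865 mb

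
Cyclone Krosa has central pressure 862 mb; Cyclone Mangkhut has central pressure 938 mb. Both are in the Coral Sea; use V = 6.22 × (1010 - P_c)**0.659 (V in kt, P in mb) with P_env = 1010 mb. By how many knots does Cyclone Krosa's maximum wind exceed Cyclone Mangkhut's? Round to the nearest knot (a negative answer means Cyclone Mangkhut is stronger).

63 kt

Cyclone Krosa: ΔP = 148; V ≈ 6.22 × 148^0.659 ≈ 167.49 kt.
Cyclone Mangkhut: ΔP = 72; V ≈ 6.22 × 72^0.659 ≈ 104.18 kt.
Difference ≈ 167.49 − 104.18 = 63.31 → 63 kt.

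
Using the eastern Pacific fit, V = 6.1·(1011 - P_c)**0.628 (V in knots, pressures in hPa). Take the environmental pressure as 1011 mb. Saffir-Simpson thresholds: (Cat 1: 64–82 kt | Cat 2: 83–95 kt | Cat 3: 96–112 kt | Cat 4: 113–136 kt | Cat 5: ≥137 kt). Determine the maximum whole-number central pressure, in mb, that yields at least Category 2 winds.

947 mb

Category 2 begins at V = 83 kt.
Required ΔP = (83/6.1)^(1/0.628) = 13.607^1.592 ≈ 63.88 mb.
P_c ≤ 1011 − 63.88 = 947.12, so the highest integer P_c is 947 mb.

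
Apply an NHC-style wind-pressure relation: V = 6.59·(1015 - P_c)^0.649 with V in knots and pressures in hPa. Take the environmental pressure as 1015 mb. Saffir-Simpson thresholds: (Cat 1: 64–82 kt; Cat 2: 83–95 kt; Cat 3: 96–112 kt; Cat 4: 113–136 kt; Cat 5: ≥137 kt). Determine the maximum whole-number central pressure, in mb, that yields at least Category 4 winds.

935 mb

Category 4 begins at V = 113 kt.
Required ΔP = (113/6.59)^(1/0.649) = 17.147^1.541 ≈ 79.74 mb.
P_c ≤ 1015 − 79.74 = 935.26, so the highest integer P_c is 935 mb.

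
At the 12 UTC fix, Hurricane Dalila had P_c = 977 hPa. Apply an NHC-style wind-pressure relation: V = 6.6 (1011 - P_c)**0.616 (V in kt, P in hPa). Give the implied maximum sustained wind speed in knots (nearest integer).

ΔP = 1011 − 977 = 34 hPa.
34^0.616 ≈ 8.778.
V ≈ 6.6 × 8.778 ≈ 57.9 kt.

58 kt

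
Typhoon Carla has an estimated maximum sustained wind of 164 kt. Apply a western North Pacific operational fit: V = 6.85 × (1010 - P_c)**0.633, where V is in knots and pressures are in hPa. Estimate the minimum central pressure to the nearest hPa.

ΔP = (V / 6.85)^(1/0.633) = (164/6.85)^1.580.
164/6.85 = 23.942; 23.942^1.580 ≈ 150.92 hPa.
P_c = 1010 − 150.92 = 859.08 ≈ 859 hPa.

859 hPa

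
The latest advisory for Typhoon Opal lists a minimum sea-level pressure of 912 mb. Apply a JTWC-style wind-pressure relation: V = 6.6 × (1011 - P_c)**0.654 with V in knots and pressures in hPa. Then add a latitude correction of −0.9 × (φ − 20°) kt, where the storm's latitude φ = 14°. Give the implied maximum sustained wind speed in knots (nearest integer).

139 kt

ΔP = 1011 − 912 = 99 mb.
99^0.654 ≈ 20.190.
V ≈ 6.6 × 20.190 ≈ 133.3 kt.
Latitude correction: −0.9 × (14 − 20) = 5.4 kt.
Corrected V ≈ 138.7 kt → 139 kt.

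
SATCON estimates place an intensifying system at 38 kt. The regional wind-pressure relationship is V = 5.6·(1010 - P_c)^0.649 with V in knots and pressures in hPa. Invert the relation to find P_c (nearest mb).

ΔP = (V / 5.6)^(1/0.649) = (38/5.6)^1.541.
38/5.6 = 6.786; 6.786^1.541 ≈ 19.11 mb.
P_c = 1010 − 19.11 = 990.89 ≈ 991 mb.

991 mb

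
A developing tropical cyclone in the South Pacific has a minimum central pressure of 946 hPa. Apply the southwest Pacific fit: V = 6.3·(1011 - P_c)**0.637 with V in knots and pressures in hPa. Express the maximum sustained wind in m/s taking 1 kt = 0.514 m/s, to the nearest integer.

46 m/s

ΔP = 1011 − 946 = 65 hPa.
V ≈ 6.3 × 65^0.637 = 6.3 × 14.283 ≈ 89.984 kt.
89.984 × 0.514 ≈ 46.25 m/s → 46 m/s.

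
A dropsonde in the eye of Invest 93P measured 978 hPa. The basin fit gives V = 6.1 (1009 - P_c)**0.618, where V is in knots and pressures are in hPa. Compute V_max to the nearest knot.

51 kt

ΔP = 1009 − 978 = 31 hPa.
31^0.618 ≈ 8.350.
V ≈ 6.1 × 8.350 ≈ 50.9 kt.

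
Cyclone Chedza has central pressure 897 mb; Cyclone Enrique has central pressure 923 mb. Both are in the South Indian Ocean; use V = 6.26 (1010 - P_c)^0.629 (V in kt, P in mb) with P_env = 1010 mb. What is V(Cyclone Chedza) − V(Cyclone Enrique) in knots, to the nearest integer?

Cyclone Chedza: ΔP = 113; V ≈ 6.26 × 113^0.629 ≈ 122.45 kt.
Cyclone Enrique: ΔP = 87; V ≈ 6.26 × 87^0.629 ≈ 103.88 kt.
Difference ≈ 122.45 − 103.88 = 18.57 → 19 kt.

19 kt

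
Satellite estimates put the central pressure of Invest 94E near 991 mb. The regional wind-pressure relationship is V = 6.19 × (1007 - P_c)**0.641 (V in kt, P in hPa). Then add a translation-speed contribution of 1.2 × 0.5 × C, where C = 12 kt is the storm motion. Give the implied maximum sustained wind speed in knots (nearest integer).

ΔP = 1007 − 991 = 16 mb.
16^0.641 ≈ 5.913.
V ≈ 6.19 × 5.913 ≈ 36.6 kt.
Translation term: 1.2 × 0.5 × 12 = 7.2 kt.
Corrected V ≈ 43.8 kt → 44 kt.

44 kt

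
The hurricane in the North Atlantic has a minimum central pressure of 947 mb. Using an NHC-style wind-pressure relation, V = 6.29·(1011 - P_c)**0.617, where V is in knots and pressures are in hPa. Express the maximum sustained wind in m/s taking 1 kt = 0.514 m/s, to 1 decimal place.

42.1 m/s

ΔP = 1011 − 947 = 64 mb.
V ≈ 6.29 × 64^0.617 = 6.29 × 13.014 ≈ 81.858 kt.
81.858 × 0.514 ≈ 42.08 m/s → 42.1 m/s.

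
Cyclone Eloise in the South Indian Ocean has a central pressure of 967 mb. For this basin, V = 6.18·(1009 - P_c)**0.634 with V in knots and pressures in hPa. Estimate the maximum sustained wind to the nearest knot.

ΔP = 1009 − 967 = 42 mb.
42^0.634 ≈ 10.694.
V ≈ 6.18 × 10.694 ≈ 66.1 kt.

66 kt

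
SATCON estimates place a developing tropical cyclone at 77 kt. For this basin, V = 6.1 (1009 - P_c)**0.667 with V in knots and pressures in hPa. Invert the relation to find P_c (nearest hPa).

964 hPa

ΔP = (V / 6.1)^(1/0.667) = (77/6.1)^1.499.
77/6.1 = 12.623; 12.623^1.499 ≈ 44.76 hPa.
P_c = 1009 − 44.76 = 964.24 ≈ 964 hPa.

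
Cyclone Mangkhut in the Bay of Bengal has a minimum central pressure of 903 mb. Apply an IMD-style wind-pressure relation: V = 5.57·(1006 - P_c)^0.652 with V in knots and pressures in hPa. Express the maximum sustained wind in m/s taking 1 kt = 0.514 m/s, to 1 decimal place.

58.8 m/s

ΔP = 1006 − 903 = 103 mb.
V ≈ 5.57 × 103^0.652 = 5.57 × 20.529 ≈ 114.347 kt.
114.347 × 0.514 ≈ 58.77 m/s → 58.8 m/s.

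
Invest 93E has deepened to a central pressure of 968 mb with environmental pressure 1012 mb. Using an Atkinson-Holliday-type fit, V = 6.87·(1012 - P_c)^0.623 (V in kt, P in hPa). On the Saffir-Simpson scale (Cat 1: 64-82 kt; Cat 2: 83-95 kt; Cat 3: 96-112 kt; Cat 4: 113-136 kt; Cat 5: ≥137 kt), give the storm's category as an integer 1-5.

1

ΔP = 1012 − 968 = 44 mb.
V ≈ 6.87 × 44^0.623 = 6.87 × 10.57 ≈ 73 kt.
73 kt falls in the Category 1 band.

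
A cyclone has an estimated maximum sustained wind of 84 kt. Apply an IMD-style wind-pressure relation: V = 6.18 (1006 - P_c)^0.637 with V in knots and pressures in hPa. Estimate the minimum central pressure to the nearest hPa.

ΔP = (V / 6.18)^(1/0.637) = (84/6.18)^1.570.
84/6.18 = 13.592; 13.592^1.570 ≈ 60.13 hPa.
P_c = 1006 − 60.13 = 945.87 ≈ 946 hPa.

946 hPa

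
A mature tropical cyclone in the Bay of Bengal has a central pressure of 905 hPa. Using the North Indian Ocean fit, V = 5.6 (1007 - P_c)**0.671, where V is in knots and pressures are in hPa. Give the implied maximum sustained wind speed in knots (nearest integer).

125 kt

ΔP = 1007 − 905 = 102 hPa.
102^0.671 ≈ 22.273.
V ≈ 5.6 × 22.273 ≈ 124.7 kt.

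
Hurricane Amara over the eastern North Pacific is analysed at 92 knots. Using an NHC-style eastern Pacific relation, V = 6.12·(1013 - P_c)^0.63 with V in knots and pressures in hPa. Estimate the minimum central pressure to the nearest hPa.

ΔP = (V / 6.12)^(1/0.63) = (92/6.12)^1.587.
92/6.12 = 15.033; 15.033^1.587 ≈ 73.84 hPa.
P_c = 1013 − 73.84 = 939.16 ≈ 939 hPa.

939 hPa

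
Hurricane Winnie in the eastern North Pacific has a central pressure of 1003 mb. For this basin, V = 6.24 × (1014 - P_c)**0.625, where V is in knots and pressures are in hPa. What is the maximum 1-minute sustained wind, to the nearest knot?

28 kt

ΔP = 1014 − 1003 = 11 mb.
11^0.625 ≈ 4.476.
V ≈ 6.24 × 4.476 ≈ 27.9 kt.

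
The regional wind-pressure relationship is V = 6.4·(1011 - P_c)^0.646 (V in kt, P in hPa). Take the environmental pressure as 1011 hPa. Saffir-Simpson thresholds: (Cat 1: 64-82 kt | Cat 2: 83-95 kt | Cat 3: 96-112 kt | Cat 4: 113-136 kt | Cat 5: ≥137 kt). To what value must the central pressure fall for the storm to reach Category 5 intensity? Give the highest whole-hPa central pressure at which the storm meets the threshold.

896 hPa

Category 5 begins at V = 137 kt.
Required ΔP = (137/6.4)^(1/0.646) = 21.406^1.548 ≈ 114.73 hPa.
P_c ≤ 1011 − 114.73 = 896.27, so the highest integer P_c is 896 hPa.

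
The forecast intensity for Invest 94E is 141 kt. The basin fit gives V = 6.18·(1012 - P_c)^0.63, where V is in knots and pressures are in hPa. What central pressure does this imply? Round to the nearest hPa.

ΔP = (V / 6.18)^(1/0.63) = (141/6.18)^1.587.
141/6.18 = 22.816; 22.816^1.587 ≈ 143.19 hPa.
P_c = 1012 − 143.19 = 868.81 ≈ 869 hPa.

869 hPa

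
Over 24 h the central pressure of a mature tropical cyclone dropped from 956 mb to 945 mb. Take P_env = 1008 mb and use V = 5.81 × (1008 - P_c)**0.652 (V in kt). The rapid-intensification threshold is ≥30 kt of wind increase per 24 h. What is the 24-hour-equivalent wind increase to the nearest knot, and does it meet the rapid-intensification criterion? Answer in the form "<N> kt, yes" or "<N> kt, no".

10 kt, no

V₁: ΔP = 52, V ≈ 5.81 × 52^0.652 ≈ 76.39 kt.
V₂: ΔP = 63, V ≈ 5.81 × 63^0.652 ≈ 86.57 kt.
ΔV over 24 h = 10.18 kt → 24 h equivalent = 10.18 × 24/24 ≈ 10.18 kt.
10 kt < 30 kt ⇒ not rapid intensification.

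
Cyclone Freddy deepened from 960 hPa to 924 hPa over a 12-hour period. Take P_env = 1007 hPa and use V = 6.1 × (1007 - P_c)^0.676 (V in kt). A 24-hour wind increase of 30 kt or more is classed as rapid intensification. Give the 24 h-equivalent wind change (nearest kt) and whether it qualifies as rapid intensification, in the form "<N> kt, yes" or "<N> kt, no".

77 kt, yes

V₁: ΔP = 47, V ≈ 6.1 × 47^0.676 ≈ 82.35 kt.
V₂: ΔP = 83, V ≈ 6.1 × 83^0.676 ≈ 120.96 kt.
ΔV over 12 h = 38.61 kt → 24 h equivalent = 38.61 × 24/12 ≈ 77.22 kt.
77 kt ≥ 30 kt ⇒ rapid intensification.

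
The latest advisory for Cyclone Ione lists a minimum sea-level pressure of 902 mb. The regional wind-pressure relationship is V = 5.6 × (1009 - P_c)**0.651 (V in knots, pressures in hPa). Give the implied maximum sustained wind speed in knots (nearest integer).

ΔP = 1009 − 902 = 107 mb.
107^0.651 ≈ 20.947.
V ≈ 5.6 × 20.947 ≈ 117.3 kt.

117 kt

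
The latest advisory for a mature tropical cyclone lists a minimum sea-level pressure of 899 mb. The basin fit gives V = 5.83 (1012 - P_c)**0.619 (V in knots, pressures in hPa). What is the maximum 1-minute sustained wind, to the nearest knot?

109 kt

ΔP = 1012 − 899 = 113 mb.
113^0.619 ≈ 18.658.
V ≈ 5.83 × 18.658 ≈ 108.8 kt.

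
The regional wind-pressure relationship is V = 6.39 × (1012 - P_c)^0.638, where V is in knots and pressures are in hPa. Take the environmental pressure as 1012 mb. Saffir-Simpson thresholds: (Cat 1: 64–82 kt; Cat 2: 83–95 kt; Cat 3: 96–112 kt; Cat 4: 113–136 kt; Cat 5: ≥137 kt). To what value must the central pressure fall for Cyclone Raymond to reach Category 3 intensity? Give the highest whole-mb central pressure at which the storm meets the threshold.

Category 3 begins at V = 96 kt.
Required ΔP = (96/6.39)^(1/0.638) = 15.023^1.567 ≈ 69.90 mb.
P_c ≤ 1012 − 69.90 = 942.10, so the highest integer P_c is 942 mb.

942 mb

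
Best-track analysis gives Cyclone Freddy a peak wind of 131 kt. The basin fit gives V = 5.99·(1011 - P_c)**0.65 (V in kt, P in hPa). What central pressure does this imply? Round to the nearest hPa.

896 hPa

ΔP = (V / 5.99)^(1/0.65) = (131/5.99)^1.538.
131/5.99 = 21.870; 21.870^1.538 ≈ 115.16 hPa.
P_c = 1011 − 115.16 = 895.84 ≈ 896 hPa.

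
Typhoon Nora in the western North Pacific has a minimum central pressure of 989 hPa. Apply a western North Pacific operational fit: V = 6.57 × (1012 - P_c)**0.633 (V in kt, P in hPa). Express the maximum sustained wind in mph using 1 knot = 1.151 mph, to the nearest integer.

55 mph

ΔP = 1012 − 989 = 23 hPa.
V ≈ 6.57 × 23^0.633 = 6.57 × 7.277 ≈ 47.812 kt.
47.812 × 1.151 ≈ 55.03 mph → 55 mph.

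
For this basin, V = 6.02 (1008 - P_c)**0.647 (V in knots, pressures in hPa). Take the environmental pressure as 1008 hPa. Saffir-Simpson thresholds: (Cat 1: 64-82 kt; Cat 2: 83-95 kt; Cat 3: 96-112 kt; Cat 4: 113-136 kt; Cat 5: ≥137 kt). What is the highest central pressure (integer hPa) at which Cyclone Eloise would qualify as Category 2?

950 hPa

Category 2 begins at V = 83 kt.
Required ΔP = (83/6.02)^(1/0.647) = 13.787^1.546 ≈ 57.70 hPa.
P_c ≤ 1008 − 57.70 = 950.30, so the highest integer P_c is 950 hPa.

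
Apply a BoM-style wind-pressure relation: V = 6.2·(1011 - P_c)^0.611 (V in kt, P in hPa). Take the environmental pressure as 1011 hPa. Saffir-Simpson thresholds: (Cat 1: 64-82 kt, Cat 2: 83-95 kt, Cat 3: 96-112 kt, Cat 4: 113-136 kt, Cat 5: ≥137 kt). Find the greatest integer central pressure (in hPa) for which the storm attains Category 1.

Category 1 begins at V = 64 kt.
Required ΔP = (64/6.2)^(1/0.611) = 10.323^1.637 ≈ 45.63 hPa.
P_c ≤ 1011 − 45.63 = 965.37, so the highest integer P_c is 965 hPa.

965 hPa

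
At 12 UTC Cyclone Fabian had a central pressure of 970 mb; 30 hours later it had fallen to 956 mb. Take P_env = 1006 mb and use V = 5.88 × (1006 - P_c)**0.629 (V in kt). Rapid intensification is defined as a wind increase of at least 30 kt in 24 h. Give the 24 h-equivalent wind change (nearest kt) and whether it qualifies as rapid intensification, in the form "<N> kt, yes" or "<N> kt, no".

V₁: ΔP = 36, V ≈ 5.88 × 36^0.629 ≈ 56.01 kt.
V₂: ΔP = 50, V ≈ 5.88 × 50^0.629 ≈ 68.87 kt.
ΔV over 30 h = 12.86 kt → 24 h equivalent = 12.86 × 24/30 ≈ 10.29 kt.
10 kt < 30 kt ⇒ not rapid intensification.

10 kt, no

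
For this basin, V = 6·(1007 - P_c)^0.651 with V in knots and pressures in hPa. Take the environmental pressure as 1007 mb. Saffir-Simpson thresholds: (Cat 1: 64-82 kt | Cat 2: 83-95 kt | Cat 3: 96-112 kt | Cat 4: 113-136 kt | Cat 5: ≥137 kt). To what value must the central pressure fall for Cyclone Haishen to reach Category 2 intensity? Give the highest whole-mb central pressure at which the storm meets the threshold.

950 mb

Category 2 begins at V = 83 kt.
Required ΔP = (83/6)^(1/0.651) = 13.833^1.536 ≈ 56.57 mb.
P_c ≤ 1007 − 56.57 = 950.43, so the highest integer P_c is 950 mb.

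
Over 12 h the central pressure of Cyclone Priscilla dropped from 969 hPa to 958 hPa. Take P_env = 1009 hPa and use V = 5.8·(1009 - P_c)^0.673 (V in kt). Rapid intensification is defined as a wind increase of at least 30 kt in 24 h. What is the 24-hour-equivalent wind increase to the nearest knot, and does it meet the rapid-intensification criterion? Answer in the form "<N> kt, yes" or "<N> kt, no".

V₁: ΔP = 40, V ≈ 5.8 × 40^0.673 ≈ 69.44 kt.
V₂: ΔP = 51, V ≈ 5.8 × 51^0.673 ≈ 81.78 kt.
ΔV over 12 h = 12.34 kt → 24 h equivalent = 12.34 × 24/12 ≈ 24.68 kt.
25 kt < 30 kt ⇒ not rapid intensification.

25 kt, no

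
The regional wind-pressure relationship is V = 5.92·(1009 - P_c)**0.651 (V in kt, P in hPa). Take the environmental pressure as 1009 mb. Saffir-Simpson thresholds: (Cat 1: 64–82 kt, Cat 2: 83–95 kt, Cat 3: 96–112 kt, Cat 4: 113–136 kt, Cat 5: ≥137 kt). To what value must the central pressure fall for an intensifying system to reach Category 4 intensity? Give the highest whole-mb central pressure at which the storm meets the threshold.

916 mb

Category 4 begins at V = 113 kt.
Required ΔP = (113/5.92)^(1/0.651) = 19.088^1.536 ≈ 92.76 mb.
P_c ≤ 1009 − 92.76 = 916.24, so the highest integer P_c is 916 mb.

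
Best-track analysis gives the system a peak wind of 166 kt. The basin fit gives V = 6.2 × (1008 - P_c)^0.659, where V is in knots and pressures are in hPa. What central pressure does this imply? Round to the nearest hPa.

861 hPa

ΔP = (V / 6.2)^(1/0.659) = (166/6.2)^1.517.
166/6.2 = 26.774; 26.774^1.517 ≈ 146.72 hPa.
P_c = 1008 − 146.72 = 861.28 ≈ 861 hPa.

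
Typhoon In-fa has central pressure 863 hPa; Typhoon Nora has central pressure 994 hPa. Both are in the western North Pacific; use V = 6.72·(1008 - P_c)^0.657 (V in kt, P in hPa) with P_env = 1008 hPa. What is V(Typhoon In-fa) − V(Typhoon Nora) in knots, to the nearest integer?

Typhoon In-fa: ΔP = 145; V ≈ 6.72 × 145^0.657 ≈ 176.76 kt.
Typhoon Nora: ΔP = 14; V ≈ 6.72 × 14^0.657 ≈ 38.05 kt.
Difference ≈ 176.76 − 38.05 = 138.71 → 139 kt.

139 kt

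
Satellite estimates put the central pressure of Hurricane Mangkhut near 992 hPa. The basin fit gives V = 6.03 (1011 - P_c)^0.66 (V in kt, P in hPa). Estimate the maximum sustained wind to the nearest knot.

42 kt

ΔP = 1011 − 992 = 19 hPa.
19^0.66 ≈ 6.982.
V ≈ 6.03 × 6.982 ≈ 42.1 kt.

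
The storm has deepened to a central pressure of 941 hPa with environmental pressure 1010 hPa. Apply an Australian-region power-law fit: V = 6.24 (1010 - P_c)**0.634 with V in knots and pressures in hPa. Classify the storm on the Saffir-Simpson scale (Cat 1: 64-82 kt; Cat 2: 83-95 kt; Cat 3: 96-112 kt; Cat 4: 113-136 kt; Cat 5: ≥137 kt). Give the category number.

2

ΔP = 1010 − 941 = 69 hPa.
V ≈ 6.24 × 69^0.634 = 6.24 × 14.65 ≈ 91 kt.
91 kt falls in the Category 2 band.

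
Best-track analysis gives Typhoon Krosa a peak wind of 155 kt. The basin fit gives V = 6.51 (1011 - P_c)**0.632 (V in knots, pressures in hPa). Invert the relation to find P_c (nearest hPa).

ΔP = (V / 6.51)^(1/0.632) = (155/6.51)^1.582.
155/6.51 = 23.810; 23.810^1.582 ≈ 150.80 hPa.
P_c = 1011 − 150.80 = 860.20 ≈ 860 hPa.

860 hPa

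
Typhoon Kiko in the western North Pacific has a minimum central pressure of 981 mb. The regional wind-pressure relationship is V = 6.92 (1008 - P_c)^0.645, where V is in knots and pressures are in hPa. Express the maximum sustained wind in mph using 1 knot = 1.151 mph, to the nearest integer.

67 mph

ΔP = 1008 − 981 = 27 mb.
V ≈ 6.92 × 27^0.645 = 6.92 × 8.380 ≈ 57.988 kt.
57.988 × 1.151 ≈ 66.74 mph → 67 mph.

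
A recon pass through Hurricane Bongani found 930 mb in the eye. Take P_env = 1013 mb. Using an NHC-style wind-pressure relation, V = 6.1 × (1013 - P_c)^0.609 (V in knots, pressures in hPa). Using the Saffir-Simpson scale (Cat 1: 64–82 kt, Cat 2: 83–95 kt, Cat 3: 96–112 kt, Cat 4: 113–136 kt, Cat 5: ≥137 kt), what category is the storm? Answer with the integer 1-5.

ΔP = 1013 − 930 = 83 mb.
V ≈ 6.1 × 83^0.609 = 6.1 × 14.75 ≈ 90 kt.
90 kt falls in the Category 2 band.

2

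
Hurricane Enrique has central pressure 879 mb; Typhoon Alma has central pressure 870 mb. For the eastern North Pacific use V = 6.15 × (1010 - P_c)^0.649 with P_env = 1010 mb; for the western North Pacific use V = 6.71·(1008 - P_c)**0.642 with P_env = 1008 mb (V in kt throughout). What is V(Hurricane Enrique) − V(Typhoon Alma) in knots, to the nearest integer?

-13 kt

Hurricane Enrique: ΔP = 131; V ≈ 6.15 × 131^0.649 ≈ 145.54 kt.
Typhoon Alma: ΔP = 138; V ≈ 6.71 × 138^0.642 ≈ 158.68 kt.
Difference ≈ 145.54 − 158.68 = -13.14 → -13 kt.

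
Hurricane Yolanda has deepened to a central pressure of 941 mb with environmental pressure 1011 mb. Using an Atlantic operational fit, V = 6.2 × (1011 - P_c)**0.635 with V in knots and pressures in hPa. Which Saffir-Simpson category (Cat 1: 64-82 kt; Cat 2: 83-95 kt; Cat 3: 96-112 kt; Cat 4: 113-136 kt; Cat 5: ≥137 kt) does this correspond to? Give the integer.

2

ΔP = 1011 − 941 = 70 mb.
V ≈ 6.2 × 70^0.635 = 6.2 × 14.85 ≈ 92 kt.
92 kt falls in the Category 2 band.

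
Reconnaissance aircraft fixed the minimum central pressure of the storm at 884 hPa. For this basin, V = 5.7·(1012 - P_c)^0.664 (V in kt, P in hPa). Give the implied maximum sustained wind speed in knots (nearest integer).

143 kt

ΔP = 1012 − 884 = 128 hPa.
128^0.664 ≈ 25.072.
V ≈ 5.7 × 25.072 ≈ 142.9 kt.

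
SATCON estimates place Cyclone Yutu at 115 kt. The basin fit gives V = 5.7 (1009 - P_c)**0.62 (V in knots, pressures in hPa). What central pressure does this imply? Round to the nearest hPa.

882 hPa

ΔP = (V / 5.7)^(1/0.62) = (115/5.7)^1.613.
115/5.7 = 20.175; 20.175^1.613 ≈ 127.22 hPa.
P_c = 1009 − 127.22 = 881.78 ≈ 882 hPa.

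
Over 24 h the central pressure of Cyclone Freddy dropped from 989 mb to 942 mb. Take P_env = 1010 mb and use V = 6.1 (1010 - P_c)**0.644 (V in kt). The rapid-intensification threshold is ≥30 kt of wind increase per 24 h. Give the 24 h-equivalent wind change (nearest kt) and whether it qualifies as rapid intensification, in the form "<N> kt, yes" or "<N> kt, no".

49 kt, yes

V₁: ΔP = 21, V ≈ 6.1 × 21^0.644 ≈ 43.34 kt.
V₂: ΔP = 68, V ≈ 6.1 × 68^0.644 ≈ 92.36 kt.
ΔV over 24 h = 49.02 kt → 24 h equivalent = 49.02 × 24/24 ≈ 49.02 kt.
49 kt ≥ 30 kt ⇒ rapid intensification.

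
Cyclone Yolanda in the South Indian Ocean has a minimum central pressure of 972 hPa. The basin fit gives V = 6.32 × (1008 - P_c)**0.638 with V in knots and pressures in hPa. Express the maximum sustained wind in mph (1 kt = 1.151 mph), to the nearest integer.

72 mph

ΔP = 1008 − 972 = 36 hPa.
V ≈ 6.32 × 36^0.638 = 6.32 × 9.838 ≈ 62.178 kt.
62.178 × 1.151 ≈ 71.57 mph → 72 mph.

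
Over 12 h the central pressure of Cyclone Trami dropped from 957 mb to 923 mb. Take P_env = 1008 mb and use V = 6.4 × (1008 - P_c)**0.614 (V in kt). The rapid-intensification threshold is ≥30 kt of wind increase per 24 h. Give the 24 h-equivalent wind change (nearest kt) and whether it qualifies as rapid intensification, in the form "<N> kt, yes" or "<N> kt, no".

V₁: ΔP = 51, V ≈ 6.4 × 51^0.614 ≈ 71.55 kt.
V₂: ΔP = 85, V ≈ 6.4 × 85^0.614 ≈ 97.91 kt.
ΔV over 12 h = 26.36 kt → 24 h equivalent = 26.36 × 24/12 ≈ 52.72 kt.
53 kt ≥ 30 kt ⇒ rapid intensification.

53 kt, yes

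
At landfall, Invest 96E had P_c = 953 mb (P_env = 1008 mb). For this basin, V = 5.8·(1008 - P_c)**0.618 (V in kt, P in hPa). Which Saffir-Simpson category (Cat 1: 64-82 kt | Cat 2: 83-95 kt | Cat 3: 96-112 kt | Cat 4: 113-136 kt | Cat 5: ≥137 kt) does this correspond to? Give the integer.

1

ΔP = 1008 − 953 = 55 mb.
V ≈ 5.8 × 55^0.618 = 5.8 × 11.90 ≈ 69 kt.
69 kt falls in the Category 1 band.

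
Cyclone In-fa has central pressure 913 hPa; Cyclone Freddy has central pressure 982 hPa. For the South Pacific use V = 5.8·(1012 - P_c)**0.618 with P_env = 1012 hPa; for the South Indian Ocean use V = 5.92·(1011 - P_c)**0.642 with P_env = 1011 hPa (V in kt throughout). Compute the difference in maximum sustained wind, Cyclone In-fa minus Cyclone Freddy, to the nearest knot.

48 kt

Cyclone In-fa: ΔP = 99; V ≈ 5.8 × 99^0.618 ≈ 99.25 kt.
Cyclone Freddy: ΔP = 29; V ≈ 5.92 × 29^0.642 ≈ 51.43 kt.
Difference ≈ 99.25 − 51.43 = 47.82 → 48 kt.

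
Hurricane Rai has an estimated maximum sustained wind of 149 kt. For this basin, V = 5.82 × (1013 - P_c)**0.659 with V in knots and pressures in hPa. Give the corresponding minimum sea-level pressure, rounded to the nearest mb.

ΔP = (V / 5.82)^(1/0.659) = (149/5.82)^1.517.
149/5.82 = 25.601; 25.601^1.517 ≈ 137.08 mb.
P_c = 1013 − 137.08 = 875.92 ≈ 876 mb.

876 mb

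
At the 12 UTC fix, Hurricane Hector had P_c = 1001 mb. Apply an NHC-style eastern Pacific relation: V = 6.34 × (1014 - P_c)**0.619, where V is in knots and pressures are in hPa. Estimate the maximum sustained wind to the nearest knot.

31 kt

ΔP = 1014 − 1001 = 13 mb.
13^0.619 ≈ 4.893.
V ≈ 6.34 × 4.893 ≈ 31.0 kt.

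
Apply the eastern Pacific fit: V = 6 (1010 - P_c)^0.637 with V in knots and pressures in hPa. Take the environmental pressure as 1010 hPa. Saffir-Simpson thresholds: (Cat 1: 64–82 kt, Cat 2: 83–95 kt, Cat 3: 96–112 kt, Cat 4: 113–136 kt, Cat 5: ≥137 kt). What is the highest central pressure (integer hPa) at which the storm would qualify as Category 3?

932 hPa

Category 3 begins at V = 96 kt.
Required ΔP = (96/6)^(1/0.637) = 16.000^1.570 ≈ 77.68 hPa.
P_c ≤ 1010 − 77.68 = 932.32, so the highest integer P_c is 932 hPa.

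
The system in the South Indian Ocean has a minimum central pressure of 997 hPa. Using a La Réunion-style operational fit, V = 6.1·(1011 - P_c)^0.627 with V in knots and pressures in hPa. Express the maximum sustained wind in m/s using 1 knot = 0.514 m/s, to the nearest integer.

16 m/s

ΔP = 1011 − 997 = 14 hPa.
V ≈ 6.1 × 14^0.627 = 6.1 × 5.231 ≈ 31.912 kt.
31.912 × 0.514 ≈ 16.40 m/s → 16 m/s.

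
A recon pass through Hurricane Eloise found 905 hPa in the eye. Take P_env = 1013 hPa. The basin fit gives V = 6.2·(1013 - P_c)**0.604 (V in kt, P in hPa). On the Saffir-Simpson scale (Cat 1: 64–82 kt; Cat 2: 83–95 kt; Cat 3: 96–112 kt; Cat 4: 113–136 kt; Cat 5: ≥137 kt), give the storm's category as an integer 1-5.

ΔP = 1013 − 905 = 108 hPa.
V ≈ 6.2 × 108^0.604 = 6.2 × 16.91 ≈ 105 kt.
105 kt falls in the Category 3 band.

3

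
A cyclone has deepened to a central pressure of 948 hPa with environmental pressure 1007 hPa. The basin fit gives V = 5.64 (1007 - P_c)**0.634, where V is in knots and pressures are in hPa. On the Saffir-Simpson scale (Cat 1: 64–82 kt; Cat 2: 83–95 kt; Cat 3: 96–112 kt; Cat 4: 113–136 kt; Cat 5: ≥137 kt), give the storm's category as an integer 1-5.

1

ΔP = 1007 − 948 = 59 hPa.
V ≈ 5.64 × 59^0.634 = 5.64 × 13.27 ≈ 75 kt.
75 kt falls in the Category 1 band.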